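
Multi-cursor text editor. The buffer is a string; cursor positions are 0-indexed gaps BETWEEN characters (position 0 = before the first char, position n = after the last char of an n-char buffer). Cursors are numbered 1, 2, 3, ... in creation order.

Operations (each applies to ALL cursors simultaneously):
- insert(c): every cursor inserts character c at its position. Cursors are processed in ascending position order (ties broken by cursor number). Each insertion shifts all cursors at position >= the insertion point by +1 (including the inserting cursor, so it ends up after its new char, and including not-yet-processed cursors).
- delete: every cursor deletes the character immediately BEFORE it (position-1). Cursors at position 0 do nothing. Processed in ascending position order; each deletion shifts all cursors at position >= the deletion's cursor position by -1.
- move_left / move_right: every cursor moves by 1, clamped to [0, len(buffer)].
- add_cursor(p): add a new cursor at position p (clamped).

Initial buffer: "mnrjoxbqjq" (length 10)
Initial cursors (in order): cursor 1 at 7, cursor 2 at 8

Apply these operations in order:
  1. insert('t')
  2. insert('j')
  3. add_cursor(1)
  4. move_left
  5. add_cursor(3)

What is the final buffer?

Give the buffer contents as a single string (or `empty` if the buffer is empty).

Answer: mnrjoxbtjqtjjq

Derivation:
After op 1 (insert('t')): buffer="mnrjoxbtqtjq" (len 12), cursors c1@8 c2@10, authorship .......1.2..
After op 2 (insert('j')): buffer="mnrjoxbtjqtjjq" (len 14), cursors c1@9 c2@12, authorship .......11.22..
After op 3 (add_cursor(1)): buffer="mnrjoxbtjqtjjq" (len 14), cursors c3@1 c1@9 c2@12, authorship .......11.22..
After op 4 (move_left): buffer="mnrjoxbtjqtjjq" (len 14), cursors c3@0 c1@8 c2@11, authorship .......11.22..
After op 5 (add_cursor(3)): buffer="mnrjoxbtjqtjjq" (len 14), cursors c3@0 c4@3 c1@8 c2@11, authorship .......11.22..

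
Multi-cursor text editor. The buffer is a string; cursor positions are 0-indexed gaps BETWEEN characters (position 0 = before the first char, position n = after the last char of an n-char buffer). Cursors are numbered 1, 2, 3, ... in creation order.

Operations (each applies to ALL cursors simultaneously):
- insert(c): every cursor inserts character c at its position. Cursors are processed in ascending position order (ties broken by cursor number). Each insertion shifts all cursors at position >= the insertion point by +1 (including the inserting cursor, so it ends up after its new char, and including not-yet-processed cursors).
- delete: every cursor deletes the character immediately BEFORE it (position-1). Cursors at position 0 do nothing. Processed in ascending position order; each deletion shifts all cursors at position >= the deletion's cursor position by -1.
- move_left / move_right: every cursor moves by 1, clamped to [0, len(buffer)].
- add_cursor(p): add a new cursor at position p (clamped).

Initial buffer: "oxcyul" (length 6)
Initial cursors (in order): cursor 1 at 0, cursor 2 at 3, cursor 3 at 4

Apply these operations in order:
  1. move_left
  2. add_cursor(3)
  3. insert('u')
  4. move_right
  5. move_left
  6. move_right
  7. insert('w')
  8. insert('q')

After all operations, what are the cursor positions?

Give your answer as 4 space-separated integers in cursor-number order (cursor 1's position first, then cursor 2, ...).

After op 1 (move_left): buffer="oxcyul" (len 6), cursors c1@0 c2@2 c3@3, authorship ......
After op 2 (add_cursor(3)): buffer="oxcyul" (len 6), cursors c1@0 c2@2 c3@3 c4@3, authorship ......
After op 3 (insert('u')): buffer="uoxucuuyul" (len 10), cursors c1@1 c2@4 c3@7 c4@7, authorship 1..2.34...
After op 4 (move_right): buffer="uoxucuuyul" (len 10), cursors c1@2 c2@5 c3@8 c4@8, authorship 1..2.34...
After op 5 (move_left): buffer="uoxucuuyul" (len 10), cursors c1@1 c2@4 c3@7 c4@7, authorship 1..2.34...
After op 6 (move_right): buffer="uoxucuuyul" (len 10), cursors c1@2 c2@5 c3@8 c4@8, authorship 1..2.34...
After op 7 (insert('w')): buffer="uowxucwuuywwul" (len 14), cursors c1@3 c2@7 c3@12 c4@12, authorship 1.1.2.234.34..
After op 8 (insert('q')): buffer="uowqxucwquuywwqqul" (len 18), cursors c1@4 c2@9 c3@16 c4@16, authorship 1.11.2.2234.3434..

Answer: 4 9 16 16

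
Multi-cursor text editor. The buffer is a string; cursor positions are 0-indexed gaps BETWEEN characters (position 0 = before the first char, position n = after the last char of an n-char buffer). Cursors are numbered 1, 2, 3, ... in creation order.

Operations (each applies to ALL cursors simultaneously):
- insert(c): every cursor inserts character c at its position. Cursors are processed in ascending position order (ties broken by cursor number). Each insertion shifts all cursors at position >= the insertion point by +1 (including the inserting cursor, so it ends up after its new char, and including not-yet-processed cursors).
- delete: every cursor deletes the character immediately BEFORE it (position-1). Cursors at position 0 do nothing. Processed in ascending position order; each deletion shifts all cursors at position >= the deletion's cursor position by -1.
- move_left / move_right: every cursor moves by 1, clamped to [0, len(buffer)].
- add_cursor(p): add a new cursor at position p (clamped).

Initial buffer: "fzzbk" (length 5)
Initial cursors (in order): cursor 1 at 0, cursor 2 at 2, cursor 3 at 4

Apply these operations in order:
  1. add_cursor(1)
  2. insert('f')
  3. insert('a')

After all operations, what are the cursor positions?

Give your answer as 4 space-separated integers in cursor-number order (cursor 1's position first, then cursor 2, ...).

After op 1 (add_cursor(1)): buffer="fzzbk" (len 5), cursors c1@0 c4@1 c2@2 c3@4, authorship .....
After op 2 (insert('f')): buffer="fffzfzbfk" (len 9), cursors c1@1 c4@3 c2@5 c3@8, authorship 1.4.2..3.
After op 3 (insert('a')): buffer="faffazfazbfak" (len 13), cursors c1@2 c4@5 c2@8 c3@12, authorship 11.44.22..33.

Answer: 2 8 12 5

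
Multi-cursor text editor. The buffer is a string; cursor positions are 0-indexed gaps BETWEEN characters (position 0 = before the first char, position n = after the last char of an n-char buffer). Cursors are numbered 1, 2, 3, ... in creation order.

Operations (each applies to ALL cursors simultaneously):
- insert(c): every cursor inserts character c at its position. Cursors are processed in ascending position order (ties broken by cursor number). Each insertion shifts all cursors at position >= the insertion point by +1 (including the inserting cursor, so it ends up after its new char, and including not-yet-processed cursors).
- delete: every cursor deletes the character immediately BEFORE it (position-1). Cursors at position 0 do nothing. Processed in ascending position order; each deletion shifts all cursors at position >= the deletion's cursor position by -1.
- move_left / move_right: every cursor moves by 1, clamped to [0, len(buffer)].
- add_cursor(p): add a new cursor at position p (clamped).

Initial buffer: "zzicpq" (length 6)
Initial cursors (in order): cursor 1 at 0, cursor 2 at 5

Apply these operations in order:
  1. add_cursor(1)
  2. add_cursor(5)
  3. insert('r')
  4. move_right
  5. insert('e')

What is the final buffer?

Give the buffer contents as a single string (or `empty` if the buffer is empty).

Answer: rzerzeicprrqee

Derivation:
After op 1 (add_cursor(1)): buffer="zzicpq" (len 6), cursors c1@0 c3@1 c2@5, authorship ......
After op 2 (add_cursor(5)): buffer="zzicpq" (len 6), cursors c1@0 c3@1 c2@5 c4@5, authorship ......
After op 3 (insert('r')): buffer="rzrzicprrq" (len 10), cursors c1@1 c3@3 c2@9 c4@9, authorship 1.3....24.
After op 4 (move_right): buffer="rzrzicprrq" (len 10), cursors c1@2 c3@4 c2@10 c4@10, authorship 1.3....24.
After op 5 (insert('e')): buffer="rzerzeicprrqee" (len 14), cursors c1@3 c3@6 c2@14 c4@14, authorship 1.13.3...24.24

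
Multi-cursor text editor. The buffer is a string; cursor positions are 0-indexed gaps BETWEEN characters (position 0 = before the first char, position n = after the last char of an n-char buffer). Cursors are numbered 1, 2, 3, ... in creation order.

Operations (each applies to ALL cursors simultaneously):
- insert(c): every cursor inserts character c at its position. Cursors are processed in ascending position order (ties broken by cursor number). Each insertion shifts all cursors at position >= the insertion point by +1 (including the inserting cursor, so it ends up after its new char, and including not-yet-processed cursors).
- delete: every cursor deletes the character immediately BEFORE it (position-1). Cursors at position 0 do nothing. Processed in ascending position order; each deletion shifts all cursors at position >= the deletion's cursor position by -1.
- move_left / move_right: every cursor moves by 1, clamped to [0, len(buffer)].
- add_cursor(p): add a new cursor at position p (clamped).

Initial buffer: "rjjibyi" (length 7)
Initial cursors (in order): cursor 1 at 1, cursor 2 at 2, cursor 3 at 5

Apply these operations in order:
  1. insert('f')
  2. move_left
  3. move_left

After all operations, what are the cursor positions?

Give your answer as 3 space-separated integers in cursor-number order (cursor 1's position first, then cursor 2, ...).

Answer: 0 2 6

Derivation:
After op 1 (insert('f')): buffer="rfjfjibfyi" (len 10), cursors c1@2 c2@4 c3@8, authorship .1.2...3..
After op 2 (move_left): buffer="rfjfjibfyi" (len 10), cursors c1@1 c2@3 c3@7, authorship .1.2...3..
After op 3 (move_left): buffer="rfjfjibfyi" (len 10), cursors c1@0 c2@2 c3@6, authorship .1.2...3..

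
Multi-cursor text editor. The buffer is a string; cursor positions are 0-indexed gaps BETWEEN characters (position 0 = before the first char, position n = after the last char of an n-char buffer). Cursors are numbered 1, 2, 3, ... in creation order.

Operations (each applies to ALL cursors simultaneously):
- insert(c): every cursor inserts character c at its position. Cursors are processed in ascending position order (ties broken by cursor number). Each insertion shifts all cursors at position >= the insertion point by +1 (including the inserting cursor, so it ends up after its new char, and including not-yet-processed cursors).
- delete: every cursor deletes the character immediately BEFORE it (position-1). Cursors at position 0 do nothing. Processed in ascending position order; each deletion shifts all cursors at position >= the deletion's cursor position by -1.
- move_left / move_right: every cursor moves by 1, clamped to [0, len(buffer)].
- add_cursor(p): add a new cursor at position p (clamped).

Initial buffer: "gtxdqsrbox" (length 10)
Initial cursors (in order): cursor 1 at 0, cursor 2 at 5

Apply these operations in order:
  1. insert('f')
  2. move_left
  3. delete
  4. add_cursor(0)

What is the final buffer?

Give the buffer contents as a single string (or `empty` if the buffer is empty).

Answer: fgtxdfsrbox

Derivation:
After op 1 (insert('f')): buffer="fgtxdqfsrbox" (len 12), cursors c1@1 c2@7, authorship 1.....2.....
After op 2 (move_left): buffer="fgtxdqfsrbox" (len 12), cursors c1@0 c2@6, authorship 1.....2.....
After op 3 (delete): buffer="fgtxdfsrbox" (len 11), cursors c1@0 c2@5, authorship 1....2.....
After op 4 (add_cursor(0)): buffer="fgtxdfsrbox" (len 11), cursors c1@0 c3@0 c2@5, authorship 1....2.....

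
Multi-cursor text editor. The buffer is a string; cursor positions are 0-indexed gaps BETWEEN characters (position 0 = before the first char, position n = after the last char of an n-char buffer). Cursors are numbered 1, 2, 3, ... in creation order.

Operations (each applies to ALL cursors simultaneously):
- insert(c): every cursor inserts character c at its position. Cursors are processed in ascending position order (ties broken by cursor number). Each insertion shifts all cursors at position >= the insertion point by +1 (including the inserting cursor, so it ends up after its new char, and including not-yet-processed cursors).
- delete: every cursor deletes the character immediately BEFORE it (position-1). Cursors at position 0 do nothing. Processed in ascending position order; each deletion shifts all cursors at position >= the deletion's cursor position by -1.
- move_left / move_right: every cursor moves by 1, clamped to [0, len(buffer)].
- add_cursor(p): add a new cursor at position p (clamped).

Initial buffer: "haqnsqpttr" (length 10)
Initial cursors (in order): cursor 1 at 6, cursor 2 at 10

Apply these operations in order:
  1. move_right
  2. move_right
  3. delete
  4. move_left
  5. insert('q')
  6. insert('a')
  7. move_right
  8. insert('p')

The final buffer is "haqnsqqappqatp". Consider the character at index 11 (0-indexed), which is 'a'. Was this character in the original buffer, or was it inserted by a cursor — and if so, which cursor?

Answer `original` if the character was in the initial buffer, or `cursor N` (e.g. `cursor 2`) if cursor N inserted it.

After op 1 (move_right): buffer="haqnsqpttr" (len 10), cursors c1@7 c2@10, authorship ..........
After op 2 (move_right): buffer="haqnsqpttr" (len 10), cursors c1@8 c2@10, authorship ..........
After op 3 (delete): buffer="haqnsqpt" (len 8), cursors c1@7 c2@8, authorship ........
After op 4 (move_left): buffer="haqnsqpt" (len 8), cursors c1@6 c2@7, authorship ........
After op 5 (insert('q')): buffer="haqnsqqpqt" (len 10), cursors c1@7 c2@9, authorship ......1.2.
After op 6 (insert('a')): buffer="haqnsqqapqat" (len 12), cursors c1@8 c2@11, authorship ......11.22.
After op 7 (move_right): buffer="haqnsqqapqat" (len 12), cursors c1@9 c2@12, authorship ......11.22.
After op 8 (insert('p')): buffer="haqnsqqappqatp" (len 14), cursors c1@10 c2@14, authorship ......11.122.2
Authorship (.=original, N=cursor N): . . . . . . 1 1 . 1 2 2 . 2
Index 11: author = 2

Answer: cursor 2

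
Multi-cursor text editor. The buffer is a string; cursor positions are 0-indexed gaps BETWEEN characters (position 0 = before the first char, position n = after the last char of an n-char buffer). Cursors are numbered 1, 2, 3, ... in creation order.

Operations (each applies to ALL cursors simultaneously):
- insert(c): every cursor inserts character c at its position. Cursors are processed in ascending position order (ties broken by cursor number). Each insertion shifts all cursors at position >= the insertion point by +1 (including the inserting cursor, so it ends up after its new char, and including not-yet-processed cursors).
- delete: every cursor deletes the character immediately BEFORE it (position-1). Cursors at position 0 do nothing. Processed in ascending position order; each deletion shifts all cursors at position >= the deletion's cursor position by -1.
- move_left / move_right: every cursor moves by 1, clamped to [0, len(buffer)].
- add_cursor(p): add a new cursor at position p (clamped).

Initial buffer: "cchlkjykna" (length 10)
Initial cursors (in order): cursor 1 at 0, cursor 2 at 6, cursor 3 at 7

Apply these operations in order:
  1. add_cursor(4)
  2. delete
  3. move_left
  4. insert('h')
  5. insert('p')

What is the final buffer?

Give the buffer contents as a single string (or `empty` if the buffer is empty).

Answer: hpcchphhhppkkna

Derivation:
After op 1 (add_cursor(4)): buffer="cchlkjykna" (len 10), cursors c1@0 c4@4 c2@6 c3@7, authorship ..........
After op 2 (delete): buffer="cchkkna" (len 7), cursors c1@0 c4@3 c2@4 c3@4, authorship .......
After op 3 (move_left): buffer="cchkkna" (len 7), cursors c1@0 c4@2 c2@3 c3@3, authorship .......
After op 4 (insert('h')): buffer="hcchhhhkkna" (len 11), cursors c1@1 c4@4 c2@7 c3@7, authorship 1..4.23....
After op 5 (insert('p')): buffer="hpcchphhhppkkna" (len 15), cursors c1@2 c4@6 c2@11 c3@11, authorship 11..44.2323....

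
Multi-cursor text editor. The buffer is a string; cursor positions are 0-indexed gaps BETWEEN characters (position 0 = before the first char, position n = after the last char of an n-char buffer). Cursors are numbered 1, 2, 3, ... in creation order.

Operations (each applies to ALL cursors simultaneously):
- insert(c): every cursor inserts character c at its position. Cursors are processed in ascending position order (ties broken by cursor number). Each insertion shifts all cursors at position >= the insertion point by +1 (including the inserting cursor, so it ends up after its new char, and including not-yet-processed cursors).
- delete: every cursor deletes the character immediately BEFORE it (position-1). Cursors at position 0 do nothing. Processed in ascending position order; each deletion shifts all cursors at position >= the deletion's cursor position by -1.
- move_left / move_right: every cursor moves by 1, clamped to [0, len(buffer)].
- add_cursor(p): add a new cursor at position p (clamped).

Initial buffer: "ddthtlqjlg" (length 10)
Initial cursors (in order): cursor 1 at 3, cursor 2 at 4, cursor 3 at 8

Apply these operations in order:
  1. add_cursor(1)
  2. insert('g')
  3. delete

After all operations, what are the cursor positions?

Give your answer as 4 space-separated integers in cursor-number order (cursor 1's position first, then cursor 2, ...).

After op 1 (add_cursor(1)): buffer="ddthtlqjlg" (len 10), cursors c4@1 c1@3 c2@4 c3@8, authorship ..........
After op 2 (insert('g')): buffer="dgdtghgtlqjglg" (len 14), cursors c4@2 c1@5 c2@7 c3@12, authorship .4..1.2....3..
After op 3 (delete): buffer="ddthtlqjlg" (len 10), cursors c4@1 c1@3 c2@4 c3@8, authorship ..........

Answer: 3 4 8 1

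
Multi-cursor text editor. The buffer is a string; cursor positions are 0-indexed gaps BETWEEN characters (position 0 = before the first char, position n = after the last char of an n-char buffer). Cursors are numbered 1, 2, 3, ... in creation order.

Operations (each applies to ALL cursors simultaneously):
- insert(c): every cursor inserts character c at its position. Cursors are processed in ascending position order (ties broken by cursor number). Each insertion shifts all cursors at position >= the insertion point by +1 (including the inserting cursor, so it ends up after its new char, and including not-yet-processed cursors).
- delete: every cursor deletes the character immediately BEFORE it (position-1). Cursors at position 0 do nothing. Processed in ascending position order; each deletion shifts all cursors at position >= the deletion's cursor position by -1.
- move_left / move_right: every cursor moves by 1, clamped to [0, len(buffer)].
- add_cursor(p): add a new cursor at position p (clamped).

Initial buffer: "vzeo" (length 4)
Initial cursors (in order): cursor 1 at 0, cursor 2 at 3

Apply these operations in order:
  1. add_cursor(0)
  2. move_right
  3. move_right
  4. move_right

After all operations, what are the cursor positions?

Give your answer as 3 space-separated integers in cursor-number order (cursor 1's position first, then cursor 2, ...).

After op 1 (add_cursor(0)): buffer="vzeo" (len 4), cursors c1@0 c3@0 c2@3, authorship ....
After op 2 (move_right): buffer="vzeo" (len 4), cursors c1@1 c3@1 c2@4, authorship ....
After op 3 (move_right): buffer="vzeo" (len 4), cursors c1@2 c3@2 c2@4, authorship ....
After op 4 (move_right): buffer="vzeo" (len 4), cursors c1@3 c3@3 c2@4, authorship ....

Answer: 3 4 3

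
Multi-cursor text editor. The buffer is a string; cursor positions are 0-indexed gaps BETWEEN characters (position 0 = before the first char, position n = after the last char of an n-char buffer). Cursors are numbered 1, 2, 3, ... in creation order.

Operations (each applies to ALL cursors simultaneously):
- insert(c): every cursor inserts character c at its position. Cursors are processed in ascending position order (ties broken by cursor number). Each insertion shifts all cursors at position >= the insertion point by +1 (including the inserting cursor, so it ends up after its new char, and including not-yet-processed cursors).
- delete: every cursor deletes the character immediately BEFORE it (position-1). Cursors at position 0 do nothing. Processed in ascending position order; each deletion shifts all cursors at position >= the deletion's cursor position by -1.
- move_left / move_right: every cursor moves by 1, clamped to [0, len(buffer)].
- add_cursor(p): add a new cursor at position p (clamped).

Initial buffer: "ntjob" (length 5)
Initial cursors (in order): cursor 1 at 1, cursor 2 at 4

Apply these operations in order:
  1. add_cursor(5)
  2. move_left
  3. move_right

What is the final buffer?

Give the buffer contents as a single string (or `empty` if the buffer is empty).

After op 1 (add_cursor(5)): buffer="ntjob" (len 5), cursors c1@1 c2@4 c3@5, authorship .....
After op 2 (move_left): buffer="ntjob" (len 5), cursors c1@0 c2@3 c3@4, authorship .....
After op 3 (move_right): buffer="ntjob" (len 5), cursors c1@1 c2@4 c3@5, authorship .....

Answer: ntjob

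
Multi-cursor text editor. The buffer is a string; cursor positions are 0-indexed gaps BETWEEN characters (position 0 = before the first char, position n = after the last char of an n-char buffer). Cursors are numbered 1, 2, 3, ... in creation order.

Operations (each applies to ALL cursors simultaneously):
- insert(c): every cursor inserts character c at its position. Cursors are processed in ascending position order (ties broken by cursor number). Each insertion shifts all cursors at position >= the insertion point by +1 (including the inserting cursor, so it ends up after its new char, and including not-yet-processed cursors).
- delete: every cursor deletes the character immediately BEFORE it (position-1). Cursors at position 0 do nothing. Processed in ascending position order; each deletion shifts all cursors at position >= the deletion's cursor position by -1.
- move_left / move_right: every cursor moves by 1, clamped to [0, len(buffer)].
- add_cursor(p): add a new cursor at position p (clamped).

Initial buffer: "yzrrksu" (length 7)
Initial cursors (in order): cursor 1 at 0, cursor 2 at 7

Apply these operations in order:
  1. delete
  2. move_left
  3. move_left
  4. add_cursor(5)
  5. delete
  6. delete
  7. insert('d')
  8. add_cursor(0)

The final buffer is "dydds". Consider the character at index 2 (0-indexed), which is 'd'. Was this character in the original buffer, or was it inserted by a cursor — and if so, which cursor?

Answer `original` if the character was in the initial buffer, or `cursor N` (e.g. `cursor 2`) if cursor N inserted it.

After op 1 (delete): buffer="yzrrks" (len 6), cursors c1@0 c2@6, authorship ......
After op 2 (move_left): buffer="yzrrks" (len 6), cursors c1@0 c2@5, authorship ......
After op 3 (move_left): buffer="yzrrks" (len 6), cursors c1@0 c2@4, authorship ......
After op 4 (add_cursor(5)): buffer="yzrrks" (len 6), cursors c1@0 c2@4 c3@5, authorship ......
After op 5 (delete): buffer="yzrs" (len 4), cursors c1@0 c2@3 c3@3, authorship ....
After op 6 (delete): buffer="ys" (len 2), cursors c1@0 c2@1 c3@1, authorship ..
After op 7 (insert('d')): buffer="dydds" (len 5), cursors c1@1 c2@4 c3@4, authorship 1.23.
After op 8 (add_cursor(0)): buffer="dydds" (len 5), cursors c4@0 c1@1 c2@4 c3@4, authorship 1.23.
Authorship (.=original, N=cursor N): 1 . 2 3 .
Index 2: author = 2

Answer: cursor 2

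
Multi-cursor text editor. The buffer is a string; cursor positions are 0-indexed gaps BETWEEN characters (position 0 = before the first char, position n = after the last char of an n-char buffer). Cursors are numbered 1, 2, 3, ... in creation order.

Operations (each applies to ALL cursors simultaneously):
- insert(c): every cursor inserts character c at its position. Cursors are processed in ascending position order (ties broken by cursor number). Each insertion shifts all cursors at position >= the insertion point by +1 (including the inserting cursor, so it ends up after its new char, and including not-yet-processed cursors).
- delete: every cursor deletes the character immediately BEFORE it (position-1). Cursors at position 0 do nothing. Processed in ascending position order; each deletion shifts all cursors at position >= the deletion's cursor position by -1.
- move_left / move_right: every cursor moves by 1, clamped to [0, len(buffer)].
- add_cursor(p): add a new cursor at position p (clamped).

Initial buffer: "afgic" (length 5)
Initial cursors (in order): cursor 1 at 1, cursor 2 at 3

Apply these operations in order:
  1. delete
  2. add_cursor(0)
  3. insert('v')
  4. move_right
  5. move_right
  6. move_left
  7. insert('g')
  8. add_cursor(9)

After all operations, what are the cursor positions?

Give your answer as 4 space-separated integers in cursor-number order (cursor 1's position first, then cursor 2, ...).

After op 1 (delete): buffer="fic" (len 3), cursors c1@0 c2@1, authorship ...
After op 2 (add_cursor(0)): buffer="fic" (len 3), cursors c1@0 c3@0 c2@1, authorship ...
After op 3 (insert('v')): buffer="vvfvic" (len 6), cursors c1@2 c3@2 c2@4, authorship 13.2..
After op 4 (move_right): buffer="vvfvic" (len 6), cursors c1@3 c3@3 c2@5, authorship 13.2..
After op 5 (move_right): buffer="vvfvic" (len 6), cursors c1@4 c3@4 c2@6, authorship 13.2..
After op 6 (move_left): buffer="vvfvic" (len 6), cursors c1@3 c3@3 c2@5, authorship 13.2..
After op 7 (insert('g')): buffer="vvfggvigc" (len 9), cursors c1@5 c3@5 c2@8, authorship 13.132.2.
After op 8 (add_cursor(9)): buffer="vvfggvigc" (len 9), cursors c1@5 c3@5 c2@8 c4@9, authorship 13.132.2.

Answer: 5 8 5 9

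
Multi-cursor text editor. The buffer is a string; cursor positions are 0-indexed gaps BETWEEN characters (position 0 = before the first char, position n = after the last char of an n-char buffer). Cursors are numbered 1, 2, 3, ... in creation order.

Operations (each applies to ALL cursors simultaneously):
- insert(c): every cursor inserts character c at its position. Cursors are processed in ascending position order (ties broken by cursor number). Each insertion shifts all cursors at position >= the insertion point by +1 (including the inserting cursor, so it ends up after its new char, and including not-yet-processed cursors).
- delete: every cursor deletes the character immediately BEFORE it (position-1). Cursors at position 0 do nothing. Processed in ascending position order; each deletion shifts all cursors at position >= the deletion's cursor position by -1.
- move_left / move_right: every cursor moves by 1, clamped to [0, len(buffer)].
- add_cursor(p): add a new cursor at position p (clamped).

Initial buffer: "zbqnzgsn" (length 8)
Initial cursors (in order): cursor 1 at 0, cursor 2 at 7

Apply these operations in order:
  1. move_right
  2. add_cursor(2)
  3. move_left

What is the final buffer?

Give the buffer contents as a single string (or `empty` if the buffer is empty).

Answer: zbqnzgsn

Derivation:
After op 1 (move_right): buffer="zbqnzgsn" (len 8), cursors c1@1 c2@8, authorship ........
After op 2 (add_cursor(2)): buffer="zbqnzgsn" (len 8), cursors c1@1 c3@2 c2@8, authorship ........
After op 3 (move_left): buffer="zbqnzgsn" (len 8), cursors c1@0 c3@1 c2@7, authorship ........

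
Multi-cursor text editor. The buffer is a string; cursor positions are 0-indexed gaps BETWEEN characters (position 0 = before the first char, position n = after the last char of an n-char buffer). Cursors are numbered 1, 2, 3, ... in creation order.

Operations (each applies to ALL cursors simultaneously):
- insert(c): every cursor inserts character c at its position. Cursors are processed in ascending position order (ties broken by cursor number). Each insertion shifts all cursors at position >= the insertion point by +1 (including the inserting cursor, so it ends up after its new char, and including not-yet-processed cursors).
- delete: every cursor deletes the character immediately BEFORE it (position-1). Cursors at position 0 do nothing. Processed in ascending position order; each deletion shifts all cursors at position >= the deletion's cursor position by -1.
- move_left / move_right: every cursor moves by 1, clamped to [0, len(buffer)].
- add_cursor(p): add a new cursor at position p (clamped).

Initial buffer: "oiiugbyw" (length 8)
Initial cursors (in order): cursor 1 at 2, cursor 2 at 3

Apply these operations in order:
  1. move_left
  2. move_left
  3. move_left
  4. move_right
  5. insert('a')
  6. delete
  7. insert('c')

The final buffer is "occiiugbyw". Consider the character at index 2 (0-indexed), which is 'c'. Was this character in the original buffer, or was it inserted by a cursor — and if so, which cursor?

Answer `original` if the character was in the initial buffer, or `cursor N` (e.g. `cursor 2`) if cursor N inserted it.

Answer: cursor 2

Derivation:
After op 1 (move_left): buffer="oiiugbyw" (len 8), cursors c1@1 c2@2, authorship ........
After op 2 (move_left): buffer="oiiugbyw" (len 8), cursors c1@0 c2@1, authorship ........
After op 3 (move_left): buffer="oiiugbyw" (len 8), cursors c1@0 c2@0, authorship ........
After op 4 (move_right): buffer="oiiugbyw" (len 8), cursors c1@1 c2@1, authorship ........
After op 5 (insert('a')): buffer="oaaiiugbyw" (len 10), cursors c1@3 c2@3, authorship .12.......
After op 6 (delete): buffer="oiiugbyw" (len 8), cursors c1@1 c2@1, authorship ........
After op 7 (insert('c')): buffer="occiiugbyw" (len 10), cursors c1@3 c2@3, authorship .12.......
Authorship (.=original, N=cursor N): . 1 2 . . . . . . .
Index 2: author = 2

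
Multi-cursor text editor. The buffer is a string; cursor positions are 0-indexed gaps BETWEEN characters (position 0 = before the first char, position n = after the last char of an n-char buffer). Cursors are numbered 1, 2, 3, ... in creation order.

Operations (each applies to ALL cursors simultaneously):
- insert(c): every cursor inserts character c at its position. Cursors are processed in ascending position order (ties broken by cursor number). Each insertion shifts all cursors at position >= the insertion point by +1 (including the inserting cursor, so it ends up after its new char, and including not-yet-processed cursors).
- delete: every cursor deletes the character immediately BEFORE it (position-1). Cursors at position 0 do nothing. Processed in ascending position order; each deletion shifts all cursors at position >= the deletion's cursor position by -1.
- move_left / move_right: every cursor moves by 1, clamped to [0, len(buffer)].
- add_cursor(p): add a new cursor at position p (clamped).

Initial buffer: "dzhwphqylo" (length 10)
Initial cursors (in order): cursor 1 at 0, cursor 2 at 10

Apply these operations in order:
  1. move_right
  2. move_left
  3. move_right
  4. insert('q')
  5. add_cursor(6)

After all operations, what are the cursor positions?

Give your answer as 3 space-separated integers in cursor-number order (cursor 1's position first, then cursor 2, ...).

After op 1 (move_right): buffer="dzhwphqylo" (len 10), cursors c1@1 c2@10, authorship ..........
After op 2 (move_left): buffer="dzhwphqylo" (len 10), cursors c1@0 c2@9, authorship ..........
After op 3 (move_right): buffer="dzhwphqylo" (len 10), cursors c1@1 c2@10, authorship ..........
After op 4 (insert('q')): buffer="dqzhwphqyloq" (len 12), cursors c1@2 c2@12, authorship .1.........2
After op 5 (add_cursor(6)): buffer="dqzhwphqyloq" (len 12), cursors c1@2 c3@6 c2@12, authorship .1.........2

Answer: 2 12 6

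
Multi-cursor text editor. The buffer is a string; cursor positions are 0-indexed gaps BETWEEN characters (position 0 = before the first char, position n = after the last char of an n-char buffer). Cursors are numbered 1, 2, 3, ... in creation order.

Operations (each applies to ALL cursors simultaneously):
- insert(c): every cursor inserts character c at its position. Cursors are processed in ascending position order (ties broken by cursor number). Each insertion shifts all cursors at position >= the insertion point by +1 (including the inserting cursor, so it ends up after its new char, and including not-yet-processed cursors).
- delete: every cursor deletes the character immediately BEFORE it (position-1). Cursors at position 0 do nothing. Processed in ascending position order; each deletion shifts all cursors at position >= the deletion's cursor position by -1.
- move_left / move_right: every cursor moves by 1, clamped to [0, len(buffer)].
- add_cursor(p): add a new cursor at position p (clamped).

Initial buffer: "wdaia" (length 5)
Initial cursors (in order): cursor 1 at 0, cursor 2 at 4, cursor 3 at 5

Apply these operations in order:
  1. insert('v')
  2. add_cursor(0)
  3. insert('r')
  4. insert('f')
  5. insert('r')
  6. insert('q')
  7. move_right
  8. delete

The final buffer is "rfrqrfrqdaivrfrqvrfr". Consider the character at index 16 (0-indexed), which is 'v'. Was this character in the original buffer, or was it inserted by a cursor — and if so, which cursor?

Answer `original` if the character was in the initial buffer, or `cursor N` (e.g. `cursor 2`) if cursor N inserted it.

Answer: cursor 3

Derivation:
After op 1 (insert('v')): buffer="vwdaivav" (len 8), cursors c1@1 c2@6 c3@8, authorship 1....2.3
After op 2 (add_cursor(0)): buffer="vwdaivav" (len 8), cursors c4@0 c1@1 c2@6 c3@8, authorship 1....2.3
After op 3 (insert('r')): buffer="rvrwdaivravr" (len 12), cursors c4@1 c1@3 c2@9 c3@12, authorship 411....22.33
After op 4 (insert('f')): buffer="rfvrfwdaivrfavrf" (len 16), cursors c4@2 c1@5 c2@12 c3@16, authorship 44111....222.333
After op 5 (insert('r')): buffer="rfrvrfrwdaivrfravrfr" (len 20), cursors c4@3 c1@7 c2@15 c3@20, authorship 4441111....2222.3333
After op 6 (insert('q')): buffer="rfrqvrfrqwdaivrfrqavrfrq" (len 24), cursors c4@4 c1@9 c2@18 c3@24, authorship 444411111....22222.33333
After op 7 (move_right): buffer="rfrqvrfrqwdaivrfrqavrfrq" (len 24), cursors c4@5 c1@10 c2@19 c3@24, authorship 444411111....22222.33333
After op 8 (delete): buffer="rfrqrfrqdaivrfrqvrfr" (len 20), cursors c4@4 c1@8 c2@16 c3@20, authorship 44441111...222223333
Authorship (.=original, N=cursor N): 4 4 4 4 1 1 1 1 . . . 2 2 2 2 2 3 3 3 3
Index 16: author = 3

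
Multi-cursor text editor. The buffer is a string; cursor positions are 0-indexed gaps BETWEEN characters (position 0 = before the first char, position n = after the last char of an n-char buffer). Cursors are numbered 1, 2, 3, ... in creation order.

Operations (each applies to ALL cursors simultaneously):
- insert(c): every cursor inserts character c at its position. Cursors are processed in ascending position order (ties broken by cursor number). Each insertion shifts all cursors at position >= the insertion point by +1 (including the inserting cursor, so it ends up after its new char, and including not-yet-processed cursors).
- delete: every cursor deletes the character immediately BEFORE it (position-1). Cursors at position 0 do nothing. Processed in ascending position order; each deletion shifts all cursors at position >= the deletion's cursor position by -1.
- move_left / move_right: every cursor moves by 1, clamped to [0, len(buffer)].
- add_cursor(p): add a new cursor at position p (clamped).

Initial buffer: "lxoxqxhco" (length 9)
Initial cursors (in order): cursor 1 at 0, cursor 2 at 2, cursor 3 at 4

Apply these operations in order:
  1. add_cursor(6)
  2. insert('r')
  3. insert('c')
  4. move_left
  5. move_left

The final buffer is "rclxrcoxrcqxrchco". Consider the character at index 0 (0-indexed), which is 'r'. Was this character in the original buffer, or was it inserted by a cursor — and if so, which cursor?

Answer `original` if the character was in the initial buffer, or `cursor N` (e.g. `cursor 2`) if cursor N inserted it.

After op 1 (add_cursor(6)): buffer="lxoxqxhco" (len 9), cursors c1@0 c2@2 c3@4 c4@6, authorship .........
After op 2 (insert('r')): buffer="rlxroxrqxrhco" (len 13), cursors c1@1 c2@4 c3@7 c4@10, authorship 1..2..3..4...
After op 3 (insert('c')): buffer="rclxrcoxrcqxrchco" (len 17), cursors c1@2 c2@6 c3@10 c4@14, authorship 11..22..33..44...
After op 4 (move_left): buffer="rclxrcoxrcqxrchco" (len 17), cursors c1@1 c2@5 c3@9 c4@13, authorship 11..22..33..44...
After op 5 (move_left): buffer="rclxrcoxrcqxrchco" (len 17), cursors c1@0 c2@4 c3@8 c4@12, authorship 11..22..33..44...
Authorship (.=original, N=cursor N): 1 1 . . 2 2 . . 3 3 . . 4 4 . . .
Index 0: author = 1

Answer: cursor 1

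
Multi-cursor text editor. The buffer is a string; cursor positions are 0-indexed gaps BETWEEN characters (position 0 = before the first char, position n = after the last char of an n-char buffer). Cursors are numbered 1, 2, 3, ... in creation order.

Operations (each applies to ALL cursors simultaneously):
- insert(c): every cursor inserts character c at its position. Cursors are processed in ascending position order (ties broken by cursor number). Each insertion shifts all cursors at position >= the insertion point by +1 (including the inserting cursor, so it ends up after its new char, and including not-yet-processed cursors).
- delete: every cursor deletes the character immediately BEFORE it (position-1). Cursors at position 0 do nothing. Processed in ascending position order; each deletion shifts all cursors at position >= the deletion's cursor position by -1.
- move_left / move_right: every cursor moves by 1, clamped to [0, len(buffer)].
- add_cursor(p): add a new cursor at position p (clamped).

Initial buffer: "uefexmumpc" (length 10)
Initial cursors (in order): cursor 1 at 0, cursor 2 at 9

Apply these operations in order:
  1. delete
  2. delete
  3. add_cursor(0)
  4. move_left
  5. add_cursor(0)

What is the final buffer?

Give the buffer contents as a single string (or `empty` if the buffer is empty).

After op 1 (delete): buffer="uefexmumc" (len 9), cursors c1@0 c2@8, authorship .........
After op 2 (delete): buffer="uefexmuc" (len 8), cursors c1@0 c2@7, authorship ........
After op 3 (add_cursor(0)): buffer="uefexmuc" (len 8), cursors c1@0 c3@0 c2@7, authorship ........
After op 4 (move_left): buffer="uefexmuc" (len 8), cursors c1@0 c3@0 c2@6, authorship ........
After op 5 (add_cursor(0)): buffer="uefexmuc" (len 8), cursors c1@0 c3@0 c4@0 c2@6, authorship ........

Answer: uefexmuc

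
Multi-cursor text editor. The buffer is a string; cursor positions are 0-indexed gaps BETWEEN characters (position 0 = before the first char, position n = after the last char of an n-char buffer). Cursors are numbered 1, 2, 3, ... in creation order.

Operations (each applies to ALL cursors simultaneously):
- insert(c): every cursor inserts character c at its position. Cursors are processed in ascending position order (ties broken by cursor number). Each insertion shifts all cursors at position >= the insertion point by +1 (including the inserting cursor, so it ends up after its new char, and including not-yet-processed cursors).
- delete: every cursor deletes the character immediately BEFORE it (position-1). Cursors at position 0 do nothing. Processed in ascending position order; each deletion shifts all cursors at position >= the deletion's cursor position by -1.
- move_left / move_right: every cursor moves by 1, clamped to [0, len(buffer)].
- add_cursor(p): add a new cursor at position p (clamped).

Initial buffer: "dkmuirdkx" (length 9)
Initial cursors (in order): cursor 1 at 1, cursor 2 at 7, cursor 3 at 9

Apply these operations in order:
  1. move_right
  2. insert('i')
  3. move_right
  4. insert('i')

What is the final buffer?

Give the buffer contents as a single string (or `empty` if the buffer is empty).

Answer: dkimiuirdkixiii

Derivation:
After op 1 (move_right): buffer="dkmuirdkx" (len 9), cursors c1@2 c2@8 c3@9, authorship .........
After op 2 (insert('i')): buffer="dkimuirdkixi" (len 12), cursors c1@3 c2@10 c3@12, authorship ..1......2.3
After op 3 (move_right): buffer="dkimuirdkixi" (len 12), cursors c1@4 c2@11 c3@12, authorship ..1......2.3
After op 4 (insert('i')): buffer="dkimiuirdkixiii" (len 15), cursors c1@5 c2@13 c3@15, authorship ..1.1.....2.233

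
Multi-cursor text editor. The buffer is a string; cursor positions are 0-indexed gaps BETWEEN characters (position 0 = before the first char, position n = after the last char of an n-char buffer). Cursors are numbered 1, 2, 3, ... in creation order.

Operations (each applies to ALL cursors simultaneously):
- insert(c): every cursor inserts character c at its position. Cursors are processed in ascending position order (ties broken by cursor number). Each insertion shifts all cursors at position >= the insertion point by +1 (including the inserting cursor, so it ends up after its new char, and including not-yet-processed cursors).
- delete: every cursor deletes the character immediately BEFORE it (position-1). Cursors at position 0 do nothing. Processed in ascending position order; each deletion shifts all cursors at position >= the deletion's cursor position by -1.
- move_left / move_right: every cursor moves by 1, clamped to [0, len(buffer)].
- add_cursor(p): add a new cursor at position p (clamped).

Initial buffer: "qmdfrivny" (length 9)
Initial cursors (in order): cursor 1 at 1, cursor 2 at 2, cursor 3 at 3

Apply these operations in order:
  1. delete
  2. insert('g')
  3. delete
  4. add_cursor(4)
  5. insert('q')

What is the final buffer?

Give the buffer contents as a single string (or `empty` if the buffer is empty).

Answer: qqqfrivqny

Derivation:
After op 1 (delete): buffer="frivny" (len 6), cursors c1@0 c2@0 c3@0, authorship ......
After op 2 (insert('g')): buffer="gggfrivny" (len 9), cursors c1@3 c2@3 c3@3, authorship 123......
After op 3 (delete): buffer="frivny" (len 6), cursors c1@0 c2@0 c3@0, authorship ......
After op 4 (add_cursor(4)): buffer="frivny" (len 6), cursors c1@0 c2@0 c3@0 c4@4, authorship ......
After op 5 (insert('q')): buffer="qqqfrivqny" (len 10), cursors c1@3 c2@3 c3@3 c4@8, authorship 123....4..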